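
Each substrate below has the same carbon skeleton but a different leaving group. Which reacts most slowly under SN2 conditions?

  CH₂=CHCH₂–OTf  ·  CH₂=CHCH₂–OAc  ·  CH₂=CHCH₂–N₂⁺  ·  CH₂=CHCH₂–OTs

CH₂=CHCH₂–OAc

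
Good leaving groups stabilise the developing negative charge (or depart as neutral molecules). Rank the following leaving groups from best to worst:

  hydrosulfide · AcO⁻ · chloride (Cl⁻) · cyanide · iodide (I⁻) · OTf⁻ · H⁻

OTf⁻ > iodide (I⁻) > chloride (Cl⁻) > AcO⁻ > hydrosulfide > cyanide > H⁻

Rank by basicity of the departing species: weakest base leaves most easily.
OTf⁻: pKₐ(CF₃SO₃H (triflic acid)) ≈ -14 — charge spread over three oxygens and a CF₃ group; the premier leaving group in synthesis
iodide (I⁻): pKₐ(HI) ≈ -10
chloride (Cl⁻): pKₐ(HCl) ≈ -7
AcO⁻: pKₐ(CH₃COOH) ≈ 4.8 — resonance-stabilised but still a weak base
hydrosulfide: pKₐ(H₂S) ≈ 7 — larger and more polarisable than the oxygen analogue
cyanide: pKₐ(HCN) ≈ 9.2 — sp carbon stabilises the charge somewhat, but still a poor LG
H⁻: pKₐ(H₂) ≈ 36 — extremely strong base; leaves only in special hydride-transfer contexts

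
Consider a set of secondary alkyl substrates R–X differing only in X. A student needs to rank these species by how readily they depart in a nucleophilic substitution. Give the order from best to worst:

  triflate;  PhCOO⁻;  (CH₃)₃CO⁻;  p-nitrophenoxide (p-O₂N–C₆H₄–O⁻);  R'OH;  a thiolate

Leaving-group ability tracks the stability of the departed species; conjugate-acid pKₐ is the usual yardstick (lower pKₐ → better LG).
triflate: pKₐ(CF₃SO₃H (triflic acid)) ≈ -14 — charge spread over three oxygens and a CF₃ group; the premier leaving group in synthesis
R'OH: pKₐ(R'OH₂⁺) ≈ -2.4
PhCOO⁻: pKₐ(C₆H₅COOH) ≈ 4.2 — aryl carboxylate
p-nitrophenoxide (p-O₂N–C₆H₄–O⁻): pKₐ(p-nitrophenol) ≈ 7.2 — nitro group delocalises the charge; the classic chromogenic LG
a thiolate: pKₐ(RSH (a thiol)) ≈ 10.5 — moderately basic; rarely leaves without activation
(CH₃)₃CO⁻: pKₐ(t-BuOH) ≈ 18 — bulky, strongly basic alkoxide

triflate > R'OH > PhCOO⁻ > p-nitrophenoxide (p-O₂N–C₆H₄–O⁻) > a thiolate > (CH₃)₃CO⁻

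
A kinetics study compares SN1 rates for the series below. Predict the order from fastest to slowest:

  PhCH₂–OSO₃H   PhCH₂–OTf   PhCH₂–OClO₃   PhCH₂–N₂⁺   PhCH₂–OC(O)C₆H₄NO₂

PhCH₂–N₂⁺ > PhCH₂–OTf > PhCH₂–OClO₃ > PhCH₂–OSO₃H > PhCH₂–OC(O)C₆H₄NO₂

With the same alkyl group throughout, only the leaving group differentiates the rates.
Leaving-group ability tracks the stability of the departed species; conjugate-acid pKₐ is the usual yardstick (lower pKₐ → better LG).
PhCH₂–N₂⁺ loses N₂: no meaningful conjugate acid; N₂ departs as an exceptionally stable neutral molecule
PhCH₂–OTf loses OTf⁻: pKₐ(CF₃SO₃H (triflic acid)) ≈ -14
PhCH₂–OClO₃ loses ClO₄⁻: pKₐ(HClO₄) ≈ -10
PhCH₂–OSO₃H loses HSO₄⁻: pKₐ(H₂SO₄) ≈ -3
PhCH₂–OC(O)C₆H₄NO₂ loses p-O₂N–C₆H₄–COO⁻: pKₐ(p-nitrobenzoic acid) ≈ 3.4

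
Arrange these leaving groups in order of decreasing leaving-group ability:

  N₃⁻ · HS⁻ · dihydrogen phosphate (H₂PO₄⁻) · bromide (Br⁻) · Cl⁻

bromide (Br⁻) > Cl⁻ > dihydrogen phosphate (H₂PO₄⁻) > N₃⁻ > HS⁻

Rank by basicity of the departing species: weakest base leaves most easily.
bromide (Br⁻): pKₐ(HBr) ≈ -9
Cl⁻: pKₐ(HCl) ≈ -7
dihydrogen phosphate (H₂PO₄⁻): pKₐ(H₃PO₄) ≈ 2.1
N₃⁻: pKₐ(HN₃) ≈ 4.7
HS⁻: pKₐ(H₂S) ≈ 7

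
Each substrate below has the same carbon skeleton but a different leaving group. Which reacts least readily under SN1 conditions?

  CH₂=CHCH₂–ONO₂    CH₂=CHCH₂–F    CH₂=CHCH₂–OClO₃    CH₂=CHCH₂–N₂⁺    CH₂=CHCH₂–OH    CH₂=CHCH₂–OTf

The skeletons are identical, so relative rate is governed entirely by leaving-group ability.
The more stable X⁻ (or X) is on its own — i.e. the weaker a base it is — the better a leaving group it makes.
CH₂=CHCH₂–N₂⁺ loses N₂: no meaningful conjugate acid; N₂ departs as an exceptionally stable neutral molecule
CH₂=CHCH₂–OTf loses OTf⁻: pKₐ(CF₃SO₃H (triflic acid)) ≈ -14
CH₂=CHCH₂–OClO₃ loses ClO₄⁻: pKₐ(HClO₄) ≈ -10
CH₂=CHCH₂–ONO₂ loses NO₃⁻: pKₐ(HNO₃) ≈ -1.3
CH₂=CHCH₂–F loses F⁻: pKₐ(HF) ≈ 3.2
CH₂=CHCH₂–OH loses OH⁻: pKₐ(H₂O) ≈ 15.7

CH₂=CHCH₂–OH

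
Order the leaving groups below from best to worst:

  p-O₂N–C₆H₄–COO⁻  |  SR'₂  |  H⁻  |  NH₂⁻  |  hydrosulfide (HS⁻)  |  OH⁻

SR'₂ > p-O₂N–C₆H₄–COO⁻ > hydrosulfide (HS⁻) > OH⁻ > H⁻ > NH₂⁻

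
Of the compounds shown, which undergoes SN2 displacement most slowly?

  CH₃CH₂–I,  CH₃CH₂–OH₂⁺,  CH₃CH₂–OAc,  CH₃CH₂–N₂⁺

With the same alkyl group throughout, only the leaving group differentiates the rates.
Rank by basicity of the departing species: weakest base leaves most easily.
CH₃CH₂–N₂⁺ loses N₂: no meaningful conjugate acid; N₂ departs as an exceptionally stable neutral molecule
CH₃CH₂–I loses I⁻: pKₐ(HI) ≈ -10
CH₃CH₂–OH₂⁺ loses H₂O: pKₐ(H₃O⁺) ≈ -1.7
CH₃CH₂–OAc loses AcO⁻: pKₐ(CH₃COOH) ≈ 4.8

CH₃CH₂–OAc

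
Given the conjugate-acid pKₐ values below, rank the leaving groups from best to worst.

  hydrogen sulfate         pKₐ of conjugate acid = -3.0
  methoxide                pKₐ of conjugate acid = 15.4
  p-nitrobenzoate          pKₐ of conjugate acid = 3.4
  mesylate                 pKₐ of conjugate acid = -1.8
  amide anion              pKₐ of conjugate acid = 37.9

hydrogen sulfate > mesylate > p-nitrobenzoate > methoxide > amide anion

Lower conjugate-acid pKₐ ⇒ weaker base ⇒ better leaving group.
Sorting by the given values: hydrogen sulfate (-3.0), mesylate (-1.8), p-nitrobenzoate (3.4), methoxide (15.4), amide anion (37.9).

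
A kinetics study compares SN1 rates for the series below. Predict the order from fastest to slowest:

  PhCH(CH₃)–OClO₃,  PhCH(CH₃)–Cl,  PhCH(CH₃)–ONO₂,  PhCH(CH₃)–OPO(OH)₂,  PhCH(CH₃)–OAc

The skeletons are identical, so relative rate is governed entirely by leaving-group ability.
Leaving-group ability tracks the stability of the departed species; conjugate-acid pKₐ is the usual yardstick (lower pKₐ → better LG).
PhCH(CH₃)–OClO₃ loses ClO₄⁻: pKₐ(HClO₄) ≈ -10
PhCH(CH₃)–Cl loses Cl⁻: pKₐ(HCl) ≈ -7
PhCH(CH₃)–ONO₂ loses NO₃⁻: pKₐ(HNO₃) ≈ -1.3
PhCH(CH₃)–OPO(OH)₂ loses H₂PO₄⁻: pKₐ(H₃PO₄) ≈ 2.1
PhCH(CH₃)–OAc loses AcO⁻: pKₐ(CH₃COOH) ≈ 4.8

PhCH(CH₃)–OClO₃ > PhCH(CH₃)–Cl > PhCH(CH₃)–ONO₂ > PhCH(CH₃)–OPO(OH)₂ > PhCH(CH₃)–OAc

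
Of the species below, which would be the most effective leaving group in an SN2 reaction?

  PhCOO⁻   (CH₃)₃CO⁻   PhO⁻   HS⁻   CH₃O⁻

Rank by basicity of the departing species: weakest base leaves most easily.
PhCOO⁻: pKₐ(C₆H₅COOH) ≈ 4.2
HS⁻: pKₐ(H₂S) ≈ 7
PhO⁻: pKₐ(C₆H₅OH (phenol)) ≈ 10
CH₃O⁻: pKₐ(CH₃OH) ≈ 15.5
(CH₃)₃CO⁻: pKₐ(t-BuOH) ≈ 18

PhCOO⁻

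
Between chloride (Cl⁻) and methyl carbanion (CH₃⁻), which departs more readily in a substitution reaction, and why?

chloride (Cl⁻)

chloride (Cl⁻) is the better leaving group.
pKₐ(HCl) ≈ -7 versus pKₐ(CH₄) ≈ 48: chloride (Cl⁻) is the much weaker base.
Moderately weak base.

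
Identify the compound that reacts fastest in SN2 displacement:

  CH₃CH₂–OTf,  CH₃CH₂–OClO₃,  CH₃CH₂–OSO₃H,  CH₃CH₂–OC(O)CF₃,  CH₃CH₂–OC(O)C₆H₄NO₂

Identical carbon frameworks mean the comparison reduces to leaving-group quality.
Leaving-group ability tracks the stability of the departed species; conjugate-acid pKₐ is the usual yardstick (lower pKₐ → better LG).
CH₃CH₂–OTf loses OTf⁻: pKₐ(CF₃SO₃H (triflic acid)) ≈ -14
CH₃CH₂–OClO₃ loses ClO₄⁻: pKₐ(HClO₄) ≈ -10
CH₃CH₂–OSO₃H loses HSO₄⁻: pKₐ(H₂SO₄) ≈ -3
CH₃CH₂–OC(O)CF₃ loses CF₃COO⁻: pKₐ(CF₃COOH) ≈ 0.2
CH₃CH₂–OC(O)C₆H₄NO₂ loses p-O₂N–C₆H₄–COO⁻: pKₐ(p-nitrobenzoic acid) ≈ 3.4

CH₃CH₂–OTf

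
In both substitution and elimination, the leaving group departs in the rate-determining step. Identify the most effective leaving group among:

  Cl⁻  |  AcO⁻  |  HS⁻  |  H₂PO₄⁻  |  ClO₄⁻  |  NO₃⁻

Leaving-group ability tracks the stability of the departed species; conjugate-acid pKₐ is the usual yardstick (lower pKₐ → better LG).
ClO₄⁻: pKₐ(HClO₄) ≈ -10
Cl⁻: pKₐ(HCl) ≈ -7
NO₃⁻: pKₐ(HNO₃) ≈ -1.3
H₂PO₄⁻: pKₐ(H₃PO₄) ≈ 2.1
AcO⁻: pKₐ(CH₃COOH) ≈ 4.8
HS⁻: pKₐ(H₂S) ≈ 7

ClO₄⁻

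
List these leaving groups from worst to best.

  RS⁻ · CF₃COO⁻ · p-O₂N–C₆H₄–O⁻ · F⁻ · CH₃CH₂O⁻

The more stable X⁻ (or X) is on its own — i.e. the weaker a base it is — the better a leaving group it makes.
CF₃COO⁻: pKₐ(CF₃COOH) ≈ 0.2 — strongly electron-withdrawing CF₃ stabilises the carboxylate
F⁻: pKₐ(HF) ≈ 3.2
p-O₂N–C₆H₄–O⁻: pKₐ(p-nitrophenol) ≈ 7.2
RS⁻: pKₐ(RSH (a thiol)) ≈ 10.5
CH₃CH₂O⁻: pKₐ(CH₃CH₂OH) ≈ 16 — strong base; alkoxides do not leave unassisted
Listed from poorest to best leaving group as asked.

CH₃CH₂O⁻ < RS⁻ < p-O₂N–C₆H₄–O⁻ < F⁻ < CF₃COO⁻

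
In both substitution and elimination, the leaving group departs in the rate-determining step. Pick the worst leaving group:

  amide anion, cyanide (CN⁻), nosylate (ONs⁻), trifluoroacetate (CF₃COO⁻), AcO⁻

amide anion

Rank by basicity of the departing species: weakest base leaves most easily.
nosylate (ONs⁻): pKₐ(p-O₂NC₆H₄SO₃H) ≈ -3.5
trifluoroacetate (CF₃COO⁻): pKₐ(CF₃COOH) ≈ 0.2
AcO⁻: pKₐ(CH₃COOH) ≈ 4.8
cyanide (CN⁻): pKₐ(HCN) ≈ 9.2
amide anion: pKₐ(NH₃) ≈ 38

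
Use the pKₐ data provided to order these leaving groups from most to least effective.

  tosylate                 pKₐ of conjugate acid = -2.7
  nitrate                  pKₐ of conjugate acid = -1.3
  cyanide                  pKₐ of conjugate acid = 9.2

Lower conjugate-acid pKₐ ⇒ weaker base ⇒ better leaving group.
Sorting by the given values: tosylate (-2.7), nitrate (-1.3), cyanide (9.2).

tosylate > nitrate > cyanide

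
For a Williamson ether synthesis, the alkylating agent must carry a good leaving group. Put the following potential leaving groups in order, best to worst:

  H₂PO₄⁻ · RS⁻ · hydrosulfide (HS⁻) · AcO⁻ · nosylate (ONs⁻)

nosylate (ONs⁻): pKₐ(p-O₂NC₆H₄SO₃H) ≈ -3.5
H₂PO₄⁻: pKₐ(H₃PO₄) ≈ 2.1
AcO⁻: pKₐ(CH₃COOH) ≈ 4.8 — resonance-stabilised but still a weak base
hydrosulfide (HS⁻): pKₐ(H₂S) ≈ 7 — larger and more polarisable than the oxygen analogue
RS⁻: pKₐ(RSH (a thiol)) ≈ 10.5 — moderately basic; rarely leaves without activation

nosylate (ONs⁻) > H₂PO₄⁻ > AcO⁻ > hydrosulfide (HS⁻) > RS⁻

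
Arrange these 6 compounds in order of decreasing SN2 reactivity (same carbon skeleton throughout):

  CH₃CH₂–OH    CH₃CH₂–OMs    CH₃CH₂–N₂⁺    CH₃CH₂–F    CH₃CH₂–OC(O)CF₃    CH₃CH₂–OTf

CH₃CH₂–N₂⁺ > CH₃CH₂–OTf > CH₃CH₂–OMs > CH₃CH₂–OC(O)CF₃ > CH₃CH₂–F > CH₃CH₂–OH

Same R in every case — rank the leaving groups.
The more stable X⁻ (or X) is on its own — i.e. the weaker a base it is — the better a leaving group it makes.
CH₃CH₂–N₂⁺ loses N₂: no meaningful conjugate acid; N₂ departs as an exceptionally stable neutral molecule
CH₃CH₂–OTf loses OTf⁻: pKₐ(CF₃SO₃H (triflic acid)) ≈ -14
CH₃CH₂–OMs loses OMs⁻: pKₐ(CH₃SO₃H (MsOH)) ≈ -1.9
CH₃CH₂–OC(O)CF₃ loses CF₃COO⁻: pKₐ(CF₃COOH) ≈ 0.2
CH₃CH₂–F loses F⁻: pKₐ(HF) ≈ 3.2
CH₃CH₂–OH loses OH⁻: pKₐ(H₂O) ≈ 15.7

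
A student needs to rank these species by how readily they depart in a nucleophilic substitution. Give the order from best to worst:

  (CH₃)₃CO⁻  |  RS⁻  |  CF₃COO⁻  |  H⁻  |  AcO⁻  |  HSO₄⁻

Leaving-group ability tracks the stability of the departed species; conjugate-acid pKₐ is the usual yardstick (lower pKₐ → better LG).
HSO₄⁻: pKₐ(H₂SO₄) ≈ -3 — conjugate base of a strong mineral acid
CF₃COO⁻: pKₐ(CF₃COOH) ≈ 0.2 — strongly electron-withdrawing CF₃ stabilises the carboxylate
AcO⁻: pKₐ(CH₃COOH) ≈ 4.8
RS⁻: pKₐ(RSH (a thiol)) ≈ 10.5
(CH₃)₃CO⁻: pKₐ(t-BuOH) ≈ 18 — bulky, strongly basic alkoxide
H⁻: pKₐ(H₂) ≈ 36 — extremely strong base; leaves only in special hydride-transfer contexts

HSO₄⁻ > CF₃COO⁻ > AcO⁻ > RS⁻ > (CH₃)₃CO⁻ > H⁻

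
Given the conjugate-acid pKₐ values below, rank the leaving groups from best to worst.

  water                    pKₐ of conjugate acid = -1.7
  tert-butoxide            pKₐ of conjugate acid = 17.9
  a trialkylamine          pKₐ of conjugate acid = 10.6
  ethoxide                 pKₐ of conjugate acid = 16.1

water > a trialkylamine > ethoxide > tert-butoxide

Lower conjugate-acid pKₐ ⇒ weaker base ⇒ better leaving group.
Sorting by the given values: water (-1.7), a trialkylamine (10.6), ethoxide (16.1), tert-butoxide (17.9).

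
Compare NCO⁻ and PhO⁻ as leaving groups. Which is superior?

NCO⁻

NCO⁻ is the better leaving group.
pKₐ(HOCN) ≈ 3.5 versus pKₐ(C₆H₅OH (phenol)) ≈ 10: NCO⁻ is the much weaker base.
Resonance between N and O.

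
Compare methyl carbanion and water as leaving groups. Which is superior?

water

water is the better leaving group.
pKₐ(H₃O⁺) ≈ -1.7 versus pKₐ(CH₄) ≈ 48: water is the much weaker base.
Neutral; leaves from a protonated alcohol (R–OH₂⁺).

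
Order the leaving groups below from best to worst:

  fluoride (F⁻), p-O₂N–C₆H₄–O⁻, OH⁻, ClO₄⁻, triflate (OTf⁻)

triflate (OTf⁻) > ClO₄⁻ > fluoride (F⁻) > p-O₂N–C₆H₄–O⁻ > OH⁻

The more stable X⁻ (or X) is on its own — i.e. the weaker a base it is — the better a leaving group it makes.
triflate (OTf⁻): pKₐ(CF₃SO₃H (triflic acid)) ≈ -14 — charge spread over three oxygens and a CF₃ group; the premier leaving group in synthesis
ClO₄⁻: pKₐ(HClO₄) ≈ -10 — extremely weak base; rarely used for safety reasons
fluoride (F⁻): pKₐ(HF) ≈ 3.2 — small and strongly basic; the poor halide leaving group
p-O₂N–C₆H₄–O⁻: pKₐ(p-nitrophenol) ≈ 7.2
OH⁻: pKₐ(H₂O) ≈ 15.7 — strong base; essentially never leaves without prior activation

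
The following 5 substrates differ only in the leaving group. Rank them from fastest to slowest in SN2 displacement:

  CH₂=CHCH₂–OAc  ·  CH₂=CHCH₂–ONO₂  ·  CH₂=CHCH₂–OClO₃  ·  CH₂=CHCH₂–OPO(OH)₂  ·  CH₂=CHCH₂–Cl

CH₂=CHCH₂–OClO₃ > CH₂=CHCH₂–Cl > CH₂=CHCH₂–ONO₂ > CH₂=CHCH₂–OPO(OH)₂ > CH₂=CHCH₂–OAc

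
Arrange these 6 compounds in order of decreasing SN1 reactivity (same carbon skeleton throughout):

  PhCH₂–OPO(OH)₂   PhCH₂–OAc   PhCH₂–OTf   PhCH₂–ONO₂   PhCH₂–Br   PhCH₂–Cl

With the same alkyl group throughout, only the leaving group differentiates the rates.
Rank by basicity of the departing species: weakest base leaves most easily.
PhCH₂–OTf loses OTf⁻: pKₐ(CF₃SO₃H (triflic acid)) ≈ -14
PhCH₂–Br loses Br⁻: pKₐ(HBr) ≈ -9
PhCH₂–Cl loses Cl⁻: pKₐ(HCl) ≈ -7
PhCH₂–ONO₂ loses NO₃⁻: pKₐ(HNO₃) ≈ -1.3
PhCH₂–OPO(OH)₂ loses H₂PO₄⁻: pKₐ(H₃PO₄) ≈ 2.1
PhCH₂–OAc loses AcO⁻: pKₐ(CH₃COOH) ≈ 4.8

PhCH₂–OTf > PhCH₂–Br > PhCH₂–Cl > PhCH₂–ONO₂ > PhCH₂–OPO(OH)₂ > PhCH₂–OAc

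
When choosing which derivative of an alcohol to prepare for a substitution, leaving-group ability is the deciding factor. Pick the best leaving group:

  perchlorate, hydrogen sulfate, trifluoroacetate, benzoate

Rank by basicity of the departing species: weakest base leaves most easily.
perchlorate: pKₐ(HClO₄) ≈ -10
hydrogen sulfate: pKₐ(H₂SO₄) ≈ -3
trifluoroacetate: pKₐ(CF₃COOH) ≈ 0.2
benzoate: pKₐ(C₆H₅COOH) ≈ 4.2

perchlorate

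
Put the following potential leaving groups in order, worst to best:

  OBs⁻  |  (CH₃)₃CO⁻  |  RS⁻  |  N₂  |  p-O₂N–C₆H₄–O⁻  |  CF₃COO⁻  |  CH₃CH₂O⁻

N₂: no meaningful conjugate acid; N₂ departs as an exceptionally stable neutral molecule
OBs⁻: pKₐ(p-BrC₆H₄SO₃H) ≈ -2.8 — arenesulfonate with a p-bromo substituent
CF₃COO⁻: pKₐ(CF₃COOH) ≈ 0.2 — strongly electron-withdrawing CF₃ stabilises the carboxylate
p-O₂N–C₆H₄–O⁻: pKₐ(p-nitrophenol) ≈ 7.2 — nitro group delocalises the charge; the classic chromogenic LG
RS⁻: pKₐ(RSH (a thiol)) ≈ 10.5 — moderately basic; rarely leaves without activation
CH₃CH₂O⁻: pKₐ(CH₃CH₂OH) ≈ 16
(CH₃)₃CO⁻: pKₐ(t-BuOH) ≈ 18
Reversing gives the worst-to-best order requested.

(CH₃)₃CO⁻ < CH₃CH₂O⁻ < RS⁻ < p-O₂N–C₆H₄–O⁻ < CF₃COO⁻ < OBs⁻ < N₂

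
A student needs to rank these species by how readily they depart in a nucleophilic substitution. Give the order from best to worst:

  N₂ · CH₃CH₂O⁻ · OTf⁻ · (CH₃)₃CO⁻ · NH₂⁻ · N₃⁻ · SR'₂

N₂ > OTf⁻ > SR'₂ > N₃⁻ > CH₃CH₂O⁻ > (CH₃)₃CO⁻ > NH₂⁻

A good leaving group is a weak base: the lower the pKₐ of its conjugate acid, the more readily it departs.
N₂: no meaningful conjugate acid; N₂ departs as an exceptionally stable neutral molecule
OTf⁻: pKₐ(CF₃SO₃H (triflic acid)) ≈ -14 — charge spread over three oxygens and a CF₃ group; the premier leaving group in synthesis
SR'₂: pKₐ(R'₂SH⁺) ≈ -7 — neutral; leaves from a sulfonium salt (R–SR'₂⁺)
N₃⁻: pKₐ(HN₃) ≈ 4.7 — linear, resonance-stabilised
CH₃CH₂O⁻: pKₐ(CH₃CH₂OH) ≈ 16 — strong base; alkoxides do not leave unassisted
(CH₃)₃CO⁻: pKₐ(t-BuOH) ≈ 18
NH₂⁻: pKₐ(NH₃) ≈ 38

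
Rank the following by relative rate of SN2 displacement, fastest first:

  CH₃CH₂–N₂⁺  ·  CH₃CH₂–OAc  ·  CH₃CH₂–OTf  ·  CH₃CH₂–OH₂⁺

Identical carbon frameworks mean the comparison reduces to leaving-group quality.
The more stable X⁻ (or X) is on its own — i.e. the weaker a base it is — the better a leaving group it makes.
CH₃CH₂–N₂⁺ loses N₂: no meaningful conjugate acid; N₂ departs as an exceptionally stable neutral molecule
CH₃CH₂–OTf loses OTf⁻: pKₐ(CF₃SO₃H (triflic acid)) ≈ -14
CH₃CH₂–OH₂⁺ loses H₂O: pKₐ(H₃O⁺) ≈ -1.7
CH₃CH₂–OAc loses AcO⁻: pKₐ(CH₃COOH) ≈ 4.8

CH₃CH₂–N₂⁺ > CH₃CH₂–OTf > CH₃CH₂–OH₂⁺ > CH₃CH₂–OAc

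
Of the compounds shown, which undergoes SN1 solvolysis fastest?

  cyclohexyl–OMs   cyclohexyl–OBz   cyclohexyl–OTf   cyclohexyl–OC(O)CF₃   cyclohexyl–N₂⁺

cyclohexyl–N₂⁺

Identical carbon frameworks mean the comparison reduces to leaving-group quality.
Rank by basicity of the departing species: weakest base leaves most easily.
cyclohexyl–N₂⁺ loses N₂: no meaningful conjugate acid; N₂ departs as an exceptionally stable neutral molecule
cyclohexyl–OTf loses OTf⁻: pKₐ(CF₃SO₃H (triflic acid)) ≈ -14
cyclohexyl–OMs loses OMs⁻: pKₐ(CH₃SO₃H (MsOH)) ≈ -1.9
cyclohexyl–OC(O)CF₃ loses CF₃COO⁻: pKₐ(CF₃COOH) ≈ 0.2
cyclohexyl–OBz loses PhCOO⁻: pKₐ(C₆H₅COOH) ≈ 4.2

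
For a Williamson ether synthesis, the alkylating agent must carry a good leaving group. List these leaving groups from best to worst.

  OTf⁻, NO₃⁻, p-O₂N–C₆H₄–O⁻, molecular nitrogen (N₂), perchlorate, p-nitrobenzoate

Rank by basicity of the departing species: weakest base leaves most easily.
molecular nitrogen (N₂): no meaningful conjugate acid; N₂ departs as an exceptionally stable neutral molecule
OTf⁻: pKₐ(CF₃SO₃H (triflic acid)) ≈ -14 — charge spread over three oxygens and a CF₃ group; the premier leaving group in synthesis
perchlorate: pKₐ(HClO₄) ≈ -10
NO₃⁻: pKₐ(HNO₃) ≈ -1.3
p-nitrobenzoate: pKₐ(p-nitrobenzoic acid) ≈ 3.4 — electron-withdrawing nitro group stabilises the carboxylate
p-O₂N–C₆H₄–O⁻: pKₐ(p-nitrophenol) ≈ 7.2 — nitro group delocalises the charge; the classic chromogenic LG

molecular nitrogen (N₂) > OTf⁻ > perchlorate > NO₃⁻ > p-nitrobenzoate > p-O₂N–C₆H₄–O⁻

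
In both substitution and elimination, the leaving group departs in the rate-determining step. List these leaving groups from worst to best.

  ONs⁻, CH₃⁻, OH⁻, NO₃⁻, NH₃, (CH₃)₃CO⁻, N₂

Rank by basicity of the departing species: weakest base leaves most easily.
N₂: no meaningful conjugate acid; N₂ departs as an exceptionally stable neutral molecule
ONs⁻: pKₐ(p-O₂NC₆H₄SO₃H) ≈ -3.5
NO₃⁻: pKₐ(HNO₃) ≈ -1.3 — resonance-delocalised over three oxygens
NH₃: pKₐ(NH₄⁺) ≈ 9.2
OH⁻: pKₐ(H₂O) ≈ 15.7 — strong base; essentially never leaves without prior activation
(CH₃)₃CO⁻: pKₐ(t-BuOH) ≈ 18 — bulky, strongly basic alkoxide
CH₃⁻: pKₐ(CH₄) ≈ 48
Reversing gives the worst-to-best order requested.

CH₃⁻ < (CH₃)₃CO⁻ < OH⁻ < NH₃ < NO₃⁻ < ONs⁻ < N₂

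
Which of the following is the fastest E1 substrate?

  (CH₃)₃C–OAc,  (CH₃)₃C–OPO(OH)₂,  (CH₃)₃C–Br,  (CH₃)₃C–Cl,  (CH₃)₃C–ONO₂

Same R in every case — rank the leaving groups.
Rank by basicity of the departing species: weakest base leaves most easily.
(CH₃)₃C–Br loses Br⁻: pKₐ(HBr) ≈ -9
(CH₃)₃C–Cl loses Cl⁻: pKₐ(HCl) ≈ -7
(CH₃)₃C–ONO₂ loses NO₃⁻: pKₐ(HNO₃) ≈ -1.3
(CH₃)₃C–OPO(OH)₂ loses H₂PO₄⁻: pKₐ(H₃PO₄) ≈ 2.1
(CH₃)₃C–OAc loses AcO⁻: pKₐ(CH₃COOH) ≈ 4.8

(CH₃)₃C–Br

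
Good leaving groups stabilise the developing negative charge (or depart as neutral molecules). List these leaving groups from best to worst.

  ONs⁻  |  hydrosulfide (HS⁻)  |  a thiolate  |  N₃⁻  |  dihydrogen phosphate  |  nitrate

ONs⁻ > nitrate > dihydrogen phosphate > N₃⁻ > hydrosulfide (HS⁻) > a thiolate

Leaving-group ability tracks the stability of the departed species; conjugate-acid pKₐ is the usual yardstick (lower pKₐ → better LG).
ONs⁻: pKₐ(p-O₂NC₆H₄SO₃H) ≈ -3.5
nitrate: pKₐ(HNO₃) ≈ -1.3
dihydrogen phosphate: pKₐ(H₃PO₄) ≈ 2.1
N₃⁻: pKₐ(HN₃) ≈ 4.7
hydrosulfide (HS⁻): pKₐ(H₂S) ≈ 7
a thiolate: pKₐ(RSH (a thiol)) ≈ 10.5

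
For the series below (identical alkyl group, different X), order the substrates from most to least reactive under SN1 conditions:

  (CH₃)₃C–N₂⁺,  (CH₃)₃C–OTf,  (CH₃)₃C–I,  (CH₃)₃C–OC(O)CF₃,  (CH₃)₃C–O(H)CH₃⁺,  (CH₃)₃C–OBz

(CH₃)₃C–N₂⁺ > (CH₃)₃C–OTf > (CH₃)₃C–I > (CH₃)₃C–O(H)CH₃⁺ > (CH₃)₃C–OC(O)CF₃ > (CH₃)₃C–OBz

Identical carbon frameworks mean the comparison reduces to leaving-group quality.
The more stable X⁻ (or X) is on its own — i.e. the weaker a base it is — the better a leaving group it makes.
(CH₃)₃C–N₂⁺ loses N₂: no meaningful conjugate acid; N₂ departs as an exceptionally stable neutral molecule
(CH₃)₃C–OTf loses OTf⁻: pKₐ(CF₃SO₃H (triflic acid)) ≈ -14
(CH₃)₃C–I loses I⁻: pKₐ(HI) ≈ -10
(CH₃)₃C–O(H)CH₃⁺ loses R'OH: pKₐ(R'OH₂⁺) ≈ -2.4
(CH₃)₃C–OC(O)CF₃ loses CF₃COO⁻: pKₐ(CF₃COOH) ≈ 0.2
(CH₃)₃C–OBz loses PhCOO⁻: pKₐ(C₆H₅COOH) ≈ 4.2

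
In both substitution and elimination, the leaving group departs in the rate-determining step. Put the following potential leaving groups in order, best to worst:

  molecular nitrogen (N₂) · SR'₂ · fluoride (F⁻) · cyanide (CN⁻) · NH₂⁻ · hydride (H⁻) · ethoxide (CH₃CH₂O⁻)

molecular nitrogen (N₂) > SR'₂ > fluoride (F⁻) > cyanide (CN⁻) > ethoxide (CH₃CH₂O⁻) > hydride (H⁻) > NH₂⁻

Leaving-group ability tracks the stability of the departed species; conjugate-acid pKₐ is the usual yardstick (lower pKₐ → better LG).
molecular nitrogen (N₂): no meaningful conjugate acid; N₂ departs as an exceptionally stable neutral molecule
SR'₂: pKₐ(R'₂SH⁺) ≈ -7
fluoride (F⁻): pKₐ(HF) ≈ 3.2 — small and strongly basic; the poor halide leaving group
cyanide (CN⁻): pKₐ(HCN) ≈ 9.2 — sp carbon stabilises the charge somewhat, but still a poor LG
ethoxide (CH₃CH₂O⁻): pKₐ(CH₃CH₂OH) ≈ 16 — strong base; alkoxides do not leave unassisted
hydride (H⁻): pKₐ(H₂) ≈ 36 — extremely strong base; leaves only in special hydride-transfer contexts
NH₂⁻: pKₐ(NH₃) ≈ 38 — extremely strong base; never a leaving group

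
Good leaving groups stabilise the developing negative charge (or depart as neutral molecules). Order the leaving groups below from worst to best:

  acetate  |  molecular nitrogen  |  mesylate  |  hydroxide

hydroxide < acetate < mesylate < molecular nitrogen

The more stable X⁻ (or X) is on its own — i.e. the weaker a base it is — the better a leaving group it makes.
molecular nitrogen: no meaningful conjugate acid; N₂ departs as an exceptionally stable neutral molecule
mesylate: pKₐ(CH₃SO₃H (MsOH)) ≈ -1.9
acetate: pKₐ(CH₃COOH) ≈ 4.8
hydroxide: pKₐ(H₂O) ≈ 15.7
The question asks for worst first, so the sequence is read in increasing leaving-group ability.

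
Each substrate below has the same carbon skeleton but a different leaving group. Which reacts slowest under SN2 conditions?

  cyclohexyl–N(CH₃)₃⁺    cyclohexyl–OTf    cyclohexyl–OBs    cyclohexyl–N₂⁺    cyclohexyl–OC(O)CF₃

Identical carbon frameworks mean the comparison reduces to leaving-group quality.
A good leaving group is a weak base: the lower the pKₐ of its conjugate acid, the more readily it departs.
cyclohexyl–N₂⁺ loses N₂: no meaningful conjugate acid; N₂ departs as an exceptionally stable neutral molecule
cyclohexyl–OTf loses OTf⁻: pKₐ(CF₃SO₃H (triflic acid)) ≈ -14
cyclohexyl–OBs loses OBs⁻: pKₐ(p-BrC₆H₄SO₃H) ≈ -2.8
cyclohexyl–OC(O)CF₃ loses CF₃COO⁻: pKₐ(CF₃COOH) ≈ 0.2
cyclohexyl–N(CH₃)₃⁺ loses NR'₃: pKₐ(R'₃NH⁺) ≈ 10.7

cyclohexyl–N(CH₃)₃⁺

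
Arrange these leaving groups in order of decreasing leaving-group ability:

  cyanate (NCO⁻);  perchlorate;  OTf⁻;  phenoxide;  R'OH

OTf⁻ > perchlorate > R'OH > cyanate (NCO⁻) > phenoxide

OTf⁻: pKₐ(CF₃SO₃H (triflic acid)) ≈ -14
perchlorate: pKₐ(HClO₄) ≈ -10
R'OH: pKₐ(R'OH₂⁺) ≈ -2.4
cyanate (NCO⁻): pKₐ(HOCN) ≈ 3.5
phenoxide: pKₐ(C₆H₅OH (phenol)) ≈ 10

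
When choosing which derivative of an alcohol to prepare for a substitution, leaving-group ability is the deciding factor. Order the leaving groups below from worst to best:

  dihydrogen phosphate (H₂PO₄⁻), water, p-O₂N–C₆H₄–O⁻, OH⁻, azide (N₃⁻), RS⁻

OH⁻ < RS⁻ < p-O₂N–C₆H₄–O⁻ < azide (N₃⁻) < dihydrogen phosphate (H₂PO₄⁻) < water

Rank by basicity of the departing species: weakest base leaves most easily.
water: pKₐ(H₃O⁺) ≈ -1.7
dihydrogen phosphate (H₂PO₄⁻): pKₐ(H₃PO₄) ≈ 2.1 — moderate base; biological leaving group after further activation
azide (N₃⁻): pKₐ(HN₃) ≈ 4.7 — linear, resonance-stabilised
p-O₂N–C₆H₄–O⁻: pKₐ(p-nitrophenol) ≈ 7.2 — nitro group delocalises the charge; the classic chromogenic LG
RS⁻: pKₐ(RSH (a thiol)) ≈ 10.5
OH⁻: pKₐ(H₂O) ≈ 15.7
Listed from poorest to best leaving group as asked.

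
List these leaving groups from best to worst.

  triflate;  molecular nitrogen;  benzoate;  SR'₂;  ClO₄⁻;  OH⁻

molecular nitrogen: no meaningful conjugate acid; N₂ departs as an exceptionally stable neutral molecule
triflate: pKₐ(CF₃SO₃H (triflic acid)) ≈ -14
ClO₄⁻: pKₐ(HClO₄) ≈ -10
SR'₂: pKₐ(R'₂SH⁺) ≈ -7
benzoate: pKₐ(C₆H₅COOH) ≈ 4.2
OH⁻: pKₐ(H₂O) ≈ 15.7

molecular nitrogen > triflate > ClO₄⁻ > SR'₂ > benzoate > OH⁻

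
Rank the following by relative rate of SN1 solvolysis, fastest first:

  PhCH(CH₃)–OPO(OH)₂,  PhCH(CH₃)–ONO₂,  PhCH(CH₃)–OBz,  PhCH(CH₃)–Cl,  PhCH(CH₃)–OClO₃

With the same alkyl group throughout, only the leaving group differentiates the rates.
Leaving-group ability tracks the stability of the departed species; conjugate-acid pKₐ is the usual yardstick (lower pKₐ → better LG).
PhCH(CH₃)–OClO₃ loses ClO₄⁻: pKₐ(HClO₄) ≈ -10
PhCH(CH₃)–Cl loses Cl⁻: pKₐ(HCl) ≈ -7
PhCH(CH₃)–ONO₂ loses NO₃⁻: pKₐ(HNO₃) ≈ -1.3
PhCH(CH₃)–OPO(OH)₂ loses H₂PO₄⁻: pKₐ(H₃PO₄) ≈ 2.1
PhCH(CH₃)–OBz loses PhCOO⁻: pKₐ(C₆H₅COOH) ≈ 4.2

PhCH(CH₃)–OClO₃ > PhCH(CH₃)–Cl > PhCH(CH₃)–ONO₂ > PhCH(CH₃)–OPO(OH)₂ > PhCH(CH₃)–OBz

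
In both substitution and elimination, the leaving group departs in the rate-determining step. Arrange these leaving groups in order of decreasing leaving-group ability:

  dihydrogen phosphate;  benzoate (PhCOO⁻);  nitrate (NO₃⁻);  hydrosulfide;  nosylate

nosylate > nitrate (NO₃⁻) > dihydrogen phosphate > benzoate (PhCOO⁻) > hydrosulfide

The more stable X⁻ (or X) is on its own — i.e. the weaker a base it is — the better a leaving group it makes.
nosylate: pKₐ(p-O₂NC₆H₄SO₃H) ≈ -3.5
nitrate (NO₃⁻): pKₐ(HNO₃) ≈ -1.3
dihydrogen phosphate: pKₐ(H₃PO₄) ≈ 2.1
benzoate (PhCOO⁻): pKₐ(C₆H₅COOH) ≈ 4.2
hydrosulfide: pKₐ(H₂S) ≈ 7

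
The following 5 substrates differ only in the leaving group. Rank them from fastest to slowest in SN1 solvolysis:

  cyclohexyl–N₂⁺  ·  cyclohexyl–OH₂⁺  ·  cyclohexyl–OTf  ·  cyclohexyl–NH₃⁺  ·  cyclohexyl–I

cyclohexyl–N₂⁺ > cyclohexyl–OTf > cyclohexyl–I > cyclohexyl–OH₂⁺ > cyclohexyl–NH₃⁺

Same R in every case — rank the leaving groups.
Leaving-group ability tracks the stability of the departed species; conjugate-acid pKₐ is the usual yardstick (lower pKₐ → better LG).
cyclohexyl–N₂⁺ loses N₂: no meaningful conjugate acid; N₂ departs as an exceptionally stable neutral molecule
cyclohexyl–OTf loses OTf⁻: pKₐ(CF₃SO₃H (triflic acid)) ≈ -14
cyclohexyl–I loses I⁻: pKₐ(HI) ≈ -10
cyclohexyl–OH₂⁺ loses H₂O: pKₐ(H₃O⁺) ≈ -1.7
cyclohexyl–NH₃⁺ loses NH₃: pKₐ(NH₄⁺) ≈ 9.2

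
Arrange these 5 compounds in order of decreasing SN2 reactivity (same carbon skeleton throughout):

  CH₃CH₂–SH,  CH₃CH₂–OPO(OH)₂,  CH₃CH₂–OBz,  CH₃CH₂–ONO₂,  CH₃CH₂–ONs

Same R in every case — rank the leaving groups.
The more stable X⁻ (or X) is on its own — i.e. the weaker a base it is — the better a leaving group it makes.
CH₃CH₂–ONs loses ONs⁻: pKₐ(p-O₂NC₆H₄SO₃H) ≈ -3.5
CH₃CH₂–ONO₂ loses NO₃⁻: pKₐ(HNO₃) ≈ -1.3
CH₃CH₂–OPO(OH)₂ loses H₂PO₄⁻: pKₐ(H₃PO₄) ≈ 2.1
CH₃CH₂–OBz loses PhCOO⁻: pKₐ(C₆H₅COOH) ≈ 4.2
CH₃CH₂–SH loses HS⁻: pKₐ(H₂S) ≈ 7

CH₃CH₂–ONs > CH₃CH₂–ONO₂ > CH₃CH₂–OPO(OH)₂ > CH₃CH₂–OBz > CH₃CH₂–SH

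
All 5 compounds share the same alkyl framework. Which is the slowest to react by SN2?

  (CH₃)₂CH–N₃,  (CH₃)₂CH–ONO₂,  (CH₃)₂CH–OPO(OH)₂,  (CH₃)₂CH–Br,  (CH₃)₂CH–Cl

The skeletons are identical, so relative rate is governed entirely by leaving-group ability.
Leaving-group ability tracks the stability of the departed species; conjugate-acid pKₐ is the usual yardstick (lower pKₐ → better LG).
(CH₃)₂CH–Br loses Br⁻: pKₐ(HBr) ≈ -9
(CH₃)₂CH–Cl loses Cl⁻: pKₐ(HCl) ≈ -7
(CH₃)₂CH–ONO₂ loses NO₃⁻: pKₐ(HNO₃) ≈ -1.3
(CH₃)₂CH–OPO(OH)₂ loses H₂PO₄⁻: pKₐ(H₃PO₄) ≈ 2.1
(CH₃)₂CH–N₃ loses N₃⁻: pKₐ(HN₃) ≈ 4.7

(CH₃)₂CH–N₃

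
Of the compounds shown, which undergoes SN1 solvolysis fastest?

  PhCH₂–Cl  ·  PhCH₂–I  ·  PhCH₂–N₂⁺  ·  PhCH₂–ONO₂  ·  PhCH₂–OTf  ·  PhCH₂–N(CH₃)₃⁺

PhCH₂–N₂⁺

The skeletons are identical, so relative rate is governed entirely by leaving-group ability.
Leaving-group ability tracks the stability of the departed species; conjugate-acid pKₐ is the usual yardstick (lower pKₐ → better LG).
PhCH₂–N₂⁺ loses N₂: no meaningful conjugate acid; N₂ departs as an exceptionally stable neutral molecule
PhCH₂–OTf loses OTf⁻: pKₐ(CF₃SO₃H (triflic acid)) ≈ -14
PhCH₂–I loses I⁻: pKₐ(HI) ≈ -10
PhCH₂–Cl loses Cl⁻: pKₐ(HCl) ≈ -7
PhCH₂–ONO₂ loses NO₃⁻: pKₐ(HNO₃) ≈ -1.3
PhCH₂–N(CH₃)₃⁺ loses NR'₃: pKₐ(R'₃NH⁺) ≈ 10.7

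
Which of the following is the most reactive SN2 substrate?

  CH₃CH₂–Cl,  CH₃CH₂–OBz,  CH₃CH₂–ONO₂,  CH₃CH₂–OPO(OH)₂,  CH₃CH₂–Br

CH₃CH₂–Br

The skeletons are identical, so relative rate is governed entirely by leaving-group ability.
Rank by basicity of the departing species: weakest base leaves most easily.
CH₃CH₂–Br loses Br⁻: pKₐ(HBr) ≈ -9
CH₃CH₂–Cl loses Cl⁻: pKₐ(HCl) ≈ -7
CH₃CH₂–ONO₂ loses NO₃⁻: pKₐ(HNO₃) ≈ -1.3
CH₃CH₂–OPO(OH)₂ loses H₂PO₄⁻: pKₐ(H₃PO₄) ≈ 2.1
CH₃CH₂–OBz loses PhCOO⁻: pKₐ(C₆H₅COOH) ≈ 4.2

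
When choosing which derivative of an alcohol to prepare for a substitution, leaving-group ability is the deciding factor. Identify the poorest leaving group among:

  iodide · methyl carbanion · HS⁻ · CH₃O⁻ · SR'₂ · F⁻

iodide: pKₐ(HI) ≈ -10
SR'₂: pKₐ(R'₂SH⁺) ≈ -7
F⁻: pKₐ(HF) ≈ 3.2
HS⁻: pKₐ(H₂S) ≈ 7
CH₃O⁻: pKₐ(CH₃OH) ≈ 15.5
methyl carbanion: pKₐ(CH₄) ≈ 48

methyl carbanion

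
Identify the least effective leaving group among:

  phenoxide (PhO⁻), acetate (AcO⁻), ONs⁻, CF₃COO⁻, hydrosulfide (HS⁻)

Leaving-group ability tracks the stability of the departed species; conjugate-acid pKₐ is the usual yardstick (lower pKₐ → better LG).
ONs⁻: pKₐ(p-O₂NC₆H₄SO₃H) ≈ -3.5
CF₃COO⁻: pKₐ(CF₃COOH) ≈ 0.2
acetate (AcO⁻): pKₐ(CH₃COOH) ≈ 4.8
hydrosulfide (HS⁻): pKₐ(H₂S) ≈ 7
phenoxide (PhO⁻): pKₐ(C₆H₅OH (phenol)) ≈ 10

phenoxide (PhO⁻)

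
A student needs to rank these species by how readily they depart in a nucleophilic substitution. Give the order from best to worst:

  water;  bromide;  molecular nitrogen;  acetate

molecular nitrogen: no meaningful conjugate acid; N₂ departs as an exceptionally stable neutral molecule
bromide: pKₐ(HBr) ≈ -9 — weak base; good leaving group
water: pKₐ(H₃O⁺) ≈ -1.7
acetate: pKₐ(CH₃COOH) ≈ 4.8

molecular nitrogen > bromide > water > acetate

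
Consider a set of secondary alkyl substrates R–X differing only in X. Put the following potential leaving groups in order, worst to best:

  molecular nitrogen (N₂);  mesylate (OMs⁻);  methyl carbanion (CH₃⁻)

Leaving-group ability tracks the stability of the departed species; conjugate-acid pKₐ is the usual yardstick (lower pKₐ → better LG).
molecular nitrogen (N₂): no meaningful conjugate acid; N₂ departs as an exceptionally stable neutral molecule
mesylate (OMs⁻): pKₐ(CH₃SO₃H (MsOH)) ≈ -1.9
methyl carbanion (CH₃⁻): pKₐ(CH₄) ≈ 48
The question asks for worst first, so the sequence is read in increasing leaving-group ability.

methyl carbanion (CH₃⁻) < mesylate (OMs⁻) < molecular nitrogen (N₂)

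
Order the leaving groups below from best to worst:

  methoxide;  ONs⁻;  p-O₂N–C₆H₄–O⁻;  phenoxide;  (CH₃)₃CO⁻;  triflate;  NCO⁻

The more stable X⁻ (or X) is on its own — i.e. the weaker a base it is — the better a leaving group it makes.
triflate: pKₐ(CF₃SO₃H (triflic acid)) ≈ -14
ONs⁻: pKₐ(p-O₂NC₆H₄SO₃H) ≈ -3.5 — p-nitro group further stabilises the sulfonate
NCO⁻: pKₐ(HOCN) ≈ 3.5 — resonance between N and O
p-O₂N–C₆H₄–O⁻: pKₐ(p-nitrophenol) ≈ 7.2 — nitro group delocalises the charge; the classic chromogenic LG
phenoxide: pKₐ(C₆H₅OH (phenol)) ≈ 10 — resonance into the ring helps, but still a poor LG
methoxide: pKₐ(CH₃OH) ≈ 15.5
(CH₃)₃CO⁻: pKₐ(t-BuOH) ≈ 18 — bulky, strongly basic alkoxide

triflate > ONs⁻ > NCO⁻ > p-O₂N–C₆H₄–O⁻ > phenoxide > methoxide > (CH₃)₃CO⁻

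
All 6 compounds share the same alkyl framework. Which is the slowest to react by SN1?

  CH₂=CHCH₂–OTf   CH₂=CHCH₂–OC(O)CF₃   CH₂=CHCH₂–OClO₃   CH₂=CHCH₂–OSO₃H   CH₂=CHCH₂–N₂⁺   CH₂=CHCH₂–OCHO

Same R in every case — rank the leaving groups.
The more stable X⁻ (or X) is on its own — i.e. the weaker a base it is — the better a leaving group it makes.
CH₂=CHCH₂–N₂⁺ loses N₂: no meaningful conjugate acid; N₂ departs as an exceptionally stable neutral molecule
CH₂=CHCH₂–OTf loses OTf⁻: pKₐ(CF₃SO₃H (triflic acid)) ≈ -14
CH₂=CHCH₂–OClO₃ loses ClO₄⁻: pKₐ(HClO₄) ≈ -10
CH₂=CHCH₂–OSO₃H loses HSO₄⁻: pKₐ(H₂SO₄) ≈ -3
CH₂=CHCH₂–OC(O)CF₃ loses CF₃COO⁻: pKₐ(CF₃COOH) ≈ 0.2
CH₂=CHCH₂–OCHO loses HCOO⁻: pKₐ(HCOOH) ≈ 3.8

CH₂=CHCH₂–OCHO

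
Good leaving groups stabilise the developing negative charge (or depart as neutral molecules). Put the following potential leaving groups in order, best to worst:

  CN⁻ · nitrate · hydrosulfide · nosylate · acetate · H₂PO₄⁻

nosylate > nitrate > H₂PO₄⁻ > acetate > hydrosulfide > CN⁻

nosylate: pKₐ(p-O₂NC₆H₄SO₃H) ≈ -3.5
nitrate: pKₐ(HNO₃) ≈ -1.3
H₂PO₄⁻: pKₐ(H₃PO₄) ≈ 2.1
acetate: pKₐ(CH₃COOH) ≈ 4.8
hydrosulfide: pKₐ(H₂S) ≈ 7
CN⁻: pKₐ(HCN) ≈ 9.2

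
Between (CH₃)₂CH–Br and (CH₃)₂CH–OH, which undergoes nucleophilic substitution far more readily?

(CH₃)₂CH–Br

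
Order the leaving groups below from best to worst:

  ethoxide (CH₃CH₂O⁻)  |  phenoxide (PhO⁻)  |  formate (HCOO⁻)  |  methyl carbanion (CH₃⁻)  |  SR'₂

SR'₂ > formate (HCOO⁻) > phenoxide (PhO⁻) > ethoxide (CH₃CH₂O⁻) > methyl carbanion (CH₃⁻)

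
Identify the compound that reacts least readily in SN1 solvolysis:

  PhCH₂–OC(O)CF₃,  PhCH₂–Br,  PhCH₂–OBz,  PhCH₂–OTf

Same R in every case — rank the leaving groups.
Rank by basicity of the departing species: weakest base leaves most easily.
PhCH₂–OTf loses OTf⁻: pKₐ(CF₃SO₃H (triflic acid)) ≈ -14
PhCH₂–Br loses Br⁻: pKₐ(HBr) ≈ -9
PhCH₂–OC(O)CF₃ loses CF₃COO⁻: pKₐ(CF₃COOH) ≈ 0.2
PhCH₂–OBz loses PhCOO⁻: pKₐ(C₆H₅COOH) ≈ 4.2

PhCH₂–OBz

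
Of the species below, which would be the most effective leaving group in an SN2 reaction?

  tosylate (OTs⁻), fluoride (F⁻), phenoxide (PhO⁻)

tosylate (OTs⁻)

Leaving-group ability tracks the stability of the departed species; conjugate-acid pKₐ is the usual yardstick (lower pKₐ → better LG).
tosylate (OTs⁻): pKₐ(p-CH₃C₆H₄SO₃H (TsOH)) ≈ -2.8
fluoride (F⁻): pKₐ(HF) ≈ 3.2
phenoxide (PhO⁻): pKₐ(C₆H₅OH (phenol)) ≈ 10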